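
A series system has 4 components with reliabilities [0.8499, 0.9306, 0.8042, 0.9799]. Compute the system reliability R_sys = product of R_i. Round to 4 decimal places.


Components: [0.8499, 0.9306, 0.8042, 0.9799]
After component 1 (R=0.8499): product = 0.8499
After component 2 (R=0.9306): product = 0.7909
After component 3 (R=0.8042): product = 0.6361
After component 4 (R=0.9799): product = 0.6233
R_sys = 0.6233

0.6233


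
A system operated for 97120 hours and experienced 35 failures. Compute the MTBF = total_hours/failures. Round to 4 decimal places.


total_hours = 97120
failures = 35
MTBF = 97120 / 35
MTBF = 2774.8571

2774.8571


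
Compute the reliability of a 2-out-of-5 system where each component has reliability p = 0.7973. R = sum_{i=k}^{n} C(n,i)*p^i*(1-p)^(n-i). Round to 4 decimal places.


k = 2, n = 5, p = 0.7973
i=2: C(5,2)=10 * 0.7973^2 * 0.2027^3 = 0.0529
i=3: C(5,3)=10 * 0.7973^3 * 0.2027^2 = 0.2082
i=4: C(5,4)=5 * 0.7973^4 * 0.2027^1 = 0.4096
i=5: C(5,5)=1 * 0.7973^5 * 0.2027^0 = 0.3222
R = sum of terms = 0.9929

0.9929


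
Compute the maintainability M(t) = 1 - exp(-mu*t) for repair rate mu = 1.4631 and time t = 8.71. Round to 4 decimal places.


mu = 1.4631, t = 8.71
mu * t = 1.4631 * 8.71 = 12.7436
exp(-12.7436) = 0.0
M(t) = 1 - 0.0
M(t) = 1.0

1.0


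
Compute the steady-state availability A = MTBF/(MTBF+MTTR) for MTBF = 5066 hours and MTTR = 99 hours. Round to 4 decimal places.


MTBF = 5066
MTTR = 99
MTBF + MTTR = 5165
A = 5066 / 5165
A = 0.9808

0.9808


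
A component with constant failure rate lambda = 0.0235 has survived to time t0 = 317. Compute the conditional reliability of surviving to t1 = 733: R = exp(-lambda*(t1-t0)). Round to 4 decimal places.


lambda = 0.0235
t0 = 317, t1 = 733
t1 - t0 = 416
lambda * (t1-t0) = 0.0235 * 416 = 9.776
R = exp(-9.776)
R = 0.0001

0.0001


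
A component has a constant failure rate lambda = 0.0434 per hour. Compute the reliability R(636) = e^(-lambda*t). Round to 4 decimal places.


lambda = 0.0434
t = 636
lambda * t = 27.6024
R(t) = e^(-27.6024)
R(t) = 0.0

0.0


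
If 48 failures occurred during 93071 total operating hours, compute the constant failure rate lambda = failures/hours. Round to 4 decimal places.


failures = 48
total_hours = 93071
lambda = 48 / 93071
lambda = 0.0005

0.0005


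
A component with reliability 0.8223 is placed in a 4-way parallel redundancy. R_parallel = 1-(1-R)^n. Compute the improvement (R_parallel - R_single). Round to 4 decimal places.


R_single = 0.8223, n = 4
1 - R_single = 0.1777
(1 - R_single)^n = 0.1777^4 = 0.001
R_parallel = 1 - 0.001 = 0.999
Improvement = 0.999 - 0.8223
Improvement = 0.1767

0.1767


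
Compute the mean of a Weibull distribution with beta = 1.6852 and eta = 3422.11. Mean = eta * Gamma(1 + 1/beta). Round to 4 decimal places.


beta = 1.6852, eta = 3422.11
1/beta = 0.5934
1 + 1/beta = 1.5934
Gamma(1.5934) = 0.8928
Mean = 3422.11 * 0.8928
Mean = 3055.2229

3055.2229


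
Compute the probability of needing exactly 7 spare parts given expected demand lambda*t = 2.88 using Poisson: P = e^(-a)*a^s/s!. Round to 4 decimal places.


a = 2.88, s = 7
e^(-a) = e^(-2.88) = 0.0561
a^s = 2.88^7 = 1643.4156
s! = 5040
P = 0.0561 * 1643.4156 / 5040
P = 0.0183

0.0183


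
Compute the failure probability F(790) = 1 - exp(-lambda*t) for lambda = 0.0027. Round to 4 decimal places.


lambda = 0.0027, t = 790
lambda * t = 2.133
exp(-2.133) = 0.1185
F(t) = 1 - 0.1185
F(t) = 0.8815

0.8815


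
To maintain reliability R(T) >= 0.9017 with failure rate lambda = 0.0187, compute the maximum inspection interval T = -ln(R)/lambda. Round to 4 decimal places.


R_target = 0.9017
lambda = 0.0187
-ln(0.9017) = 0.1035
T = 0.1035 / 0.0187
T = 5.5333

5.5333


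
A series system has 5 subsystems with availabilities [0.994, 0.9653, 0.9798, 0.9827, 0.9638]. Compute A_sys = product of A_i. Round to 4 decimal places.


Subsystems: [0.994, 0.9653, 0.9798, 0.9827, 0.9638]
After subsystem 1 (A=0.994): product = 0.994
After subsystem 2 (A=0.9653): product = 0.9595
After subsystem 3 (A=0.9798): product = 0.9401
After subsystem 4 (A=0.9827): product = 0.9239
After subsystem 5 (A=0.9638): product = 0.8904
A_sys = 0.8904

0.8904


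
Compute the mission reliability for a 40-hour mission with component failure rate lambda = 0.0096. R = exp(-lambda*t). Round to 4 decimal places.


lambda = 0.0096
mission_time = 40
lambda * t = 0.0096 * 40 = 0.384
R = exp(-0.384)
R = 0.6811

0.6811


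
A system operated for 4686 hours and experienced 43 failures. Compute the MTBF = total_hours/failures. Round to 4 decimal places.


total_hours = 4686
failures = 43
MTBF = 4686 / 43
MTBF = 108.9767

108.9767


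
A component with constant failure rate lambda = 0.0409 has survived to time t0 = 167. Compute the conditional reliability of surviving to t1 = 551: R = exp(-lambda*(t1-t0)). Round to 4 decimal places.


lambda = 0.0409
t0 = 167, t1 = 551
t1 - t0 = 384
lambda * (t1-t0) = 0.0409 * 384 = 15.7056
R = exp(-15.7056)
R = 0.0

0.0


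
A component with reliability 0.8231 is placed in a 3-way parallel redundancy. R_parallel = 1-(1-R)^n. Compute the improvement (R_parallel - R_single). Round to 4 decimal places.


R_single = 0.8231, n = 3
1 - R_single = 0.1769
(1 - R_single)^n = 0.1769^3 = 0.0055
R_parallel = 1 - 0.0055 = 0.9945
Improvement = 0.9945 - 0.8231
Improvement = 0.1714

0.1714


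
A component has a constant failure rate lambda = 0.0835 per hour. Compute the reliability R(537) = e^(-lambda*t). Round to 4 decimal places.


lambda = 0.0835
t = 537
lambda * t = 44.8395
R(t) = e^(-44.8395)
R(t) = 0.0

0.0


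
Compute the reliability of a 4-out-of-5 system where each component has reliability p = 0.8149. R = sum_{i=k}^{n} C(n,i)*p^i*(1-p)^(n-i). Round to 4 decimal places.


k = 4, n = 5, p = 0.8149
i=4: C(5,4)=5 * 0.8149^4 * 0.1851^1 = 0.4081
i=5: C(5,5)=1 * 0.8149^5 * 0.1851^0 = 0.3594
R = sum of terms = 0.7675

0.7675


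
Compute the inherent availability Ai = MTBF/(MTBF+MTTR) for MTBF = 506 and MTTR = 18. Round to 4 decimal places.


MTBF = 506
MTTR = 18
MTBF + MTTR = 524
Ai = 506 / 524
Ai = 0.9656

0.9656


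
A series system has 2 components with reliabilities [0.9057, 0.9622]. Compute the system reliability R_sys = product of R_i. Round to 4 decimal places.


Components: [0.9057, 0.9622]
After component 1 (R=0.9057): product = 0.9057
After component 2 (R=0.9622): product = 0.8715
R_sys = 0.8715

0.8715


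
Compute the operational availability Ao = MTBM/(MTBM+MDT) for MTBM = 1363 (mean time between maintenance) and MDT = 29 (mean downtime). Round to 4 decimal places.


MTBM = 1363
MDT = 29
MTBM + MDT = 1392
Ao = 1363 / 1392
Ao = 0.9792

0.9792


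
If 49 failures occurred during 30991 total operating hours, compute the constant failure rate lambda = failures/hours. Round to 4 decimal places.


failures = 49
total_hours = 30991
lambda = 49 / 30991
lambda = 0.0016

0.0016


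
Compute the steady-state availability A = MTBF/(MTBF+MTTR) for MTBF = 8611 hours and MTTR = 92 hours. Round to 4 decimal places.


MTBF = 8611
MTTR = 92
MTBF + MTTR = 8703
A = 8611 / 8703
A = 0.9894

0.9894


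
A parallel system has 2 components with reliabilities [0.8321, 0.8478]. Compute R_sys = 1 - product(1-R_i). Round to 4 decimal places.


Components: [0.8321, 0.8478]
(1 - 0.8321) = 0.1679, running product = 0.1679
(1 - 0.8478) = 0.1522, running product = 0.0256
Product of (1-R_i) = 0.0256
R_sys = 1 - 0.0256 = 0.9744

0.9744


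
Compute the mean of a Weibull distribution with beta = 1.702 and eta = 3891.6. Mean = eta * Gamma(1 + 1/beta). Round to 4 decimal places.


beta = 1.702, eta = 3891.6
1/beta = 0.5875
1 + 1/beta = 1.5875
Gamma(1.5875) = 0.8922
Mean = 3891.6 * 0.8922
Mean = 3471.9813

3471.9813


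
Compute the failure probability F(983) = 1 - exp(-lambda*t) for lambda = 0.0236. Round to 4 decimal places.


lambda = 0.0236, t = 983
lambda * t = 23.1988
exp(-23.1988) = 0.0
F(t) = 1 - 0.0
F(t) = 1.0

1.0


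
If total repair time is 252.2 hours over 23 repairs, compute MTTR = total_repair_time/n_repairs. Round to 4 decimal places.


total_repair_time = 252.2
n_repairs = 23
MTTR = 252.2 / 23
MTTR = 10.9652

10.9652


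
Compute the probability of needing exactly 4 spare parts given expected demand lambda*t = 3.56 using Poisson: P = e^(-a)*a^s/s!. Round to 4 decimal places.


a = 3.56, s = 4
e^(-a) = e^(-3.56) = 0.0284
a^s = 3.56^4 = 160.6201
s! = 24
P = 0.0284 * 160.6201 / 24
P = 0.1903

0.1903


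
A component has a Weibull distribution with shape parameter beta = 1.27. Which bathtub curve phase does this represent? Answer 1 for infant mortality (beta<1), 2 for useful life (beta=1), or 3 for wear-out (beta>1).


beta = 1.27
Compare beta to 1:
beta < 1 => infant mortality (phase 1)
beta = 1 => useful life (phase 2)
beta > 1 => wear-out (phase 3)
Since beta = 1.27, this is wear-out (increasing failure rate)
Phase = 3

3


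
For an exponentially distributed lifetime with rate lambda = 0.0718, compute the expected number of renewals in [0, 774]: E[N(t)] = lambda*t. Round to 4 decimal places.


lambda = 0.0718
t = 774
E[N(t)] = lambda * t
E[N(t)] = 0.0718 * 774
E[N(t)] = 55.5732

55.5732


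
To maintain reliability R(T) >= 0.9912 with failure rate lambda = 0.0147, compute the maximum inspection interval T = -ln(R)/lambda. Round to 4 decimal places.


R_target = 0.9912
lambda = 0.0147
-ln(0.9912) = 0.0088
T = 0.0088 / 0.0147
T = 0.6013

0.6013


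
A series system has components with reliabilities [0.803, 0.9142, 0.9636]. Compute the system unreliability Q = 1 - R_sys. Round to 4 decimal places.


Components: [0.803, 0.9142, 0.9636]
After component 1: product = 0.803
After component 2: product = 0.7341
After component 3: product = 0.7074
R_sys = 0.7074
Q = 1 - 0.7074 = 0.2926

0.2926


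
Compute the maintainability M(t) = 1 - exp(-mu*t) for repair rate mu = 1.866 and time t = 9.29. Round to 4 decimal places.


mu = 1.866, t = 9.29
mu * t = 1.866 * 9.29 = 17.3351
exp(-17.3351) = 0.0
M(t) = 1 - 0.0
M(t) = 1.0

1.0


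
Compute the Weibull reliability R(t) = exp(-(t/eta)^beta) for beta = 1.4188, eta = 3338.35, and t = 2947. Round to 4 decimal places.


beta = 1.4188, eta = 3338.35, t = 2947
t/eta = 2947 / 3338.35 = 0.8828
(t/eta)^beta = 0.8828^1.4188 = 0.8379
R(t) = exp(-0.8379)
R(t) = 0.4326

0.4326


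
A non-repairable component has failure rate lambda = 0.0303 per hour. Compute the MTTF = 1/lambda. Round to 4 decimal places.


lambda = 0.0303
MTTF = 1 / 0.0303
MTTF = 33.0033

33.0033


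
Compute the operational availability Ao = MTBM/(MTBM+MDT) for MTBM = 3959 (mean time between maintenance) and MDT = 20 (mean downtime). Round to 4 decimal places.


MTBM = 3959
MDT = 20
MTBM + MDT = 3979
Ao = 3959 / 3979
Ao = 0.995

0.995


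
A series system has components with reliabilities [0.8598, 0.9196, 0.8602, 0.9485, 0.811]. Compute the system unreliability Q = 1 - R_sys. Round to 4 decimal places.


Components: [0.8598, 0.9196, 0.8602, 0.9485, 0.811]
After component 1: product = 0.8598
After component 2: product = 0.7907
After component 3: product = 0.6801
After component 4: product = 0.6451
After component 5: product = 0.5232
R_sys = 0.5232
Q = 1 - 0.5232 = 0.4768

0.4768


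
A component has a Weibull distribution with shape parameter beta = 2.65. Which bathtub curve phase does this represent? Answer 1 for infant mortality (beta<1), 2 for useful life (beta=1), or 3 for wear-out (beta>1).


beta = 2.65
Compare beta to 1:
beta < 1 => infant mortality (phase 1)
beta = 1 => useful life (phase 2)
beta > 1 => wear-out (phase 3)
Since beta = 2.65, this is wear-out (increasing failure rate)
Phase = 3

3


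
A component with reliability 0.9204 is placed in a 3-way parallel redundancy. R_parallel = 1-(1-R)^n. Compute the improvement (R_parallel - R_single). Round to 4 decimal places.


R_single = 0.9204, n = 3
1 - R_single = 0.0796
(1 - R_single)^n = 0.0796^3 = 0.0005
R_parallel = 1 - 0.0005 = 0.9995
Improvement = 0.9995 - 0.9204
Improvement = 0.0791

0.0791


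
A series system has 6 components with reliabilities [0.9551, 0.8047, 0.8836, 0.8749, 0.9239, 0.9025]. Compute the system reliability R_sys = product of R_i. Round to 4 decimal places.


Components: [0.9551, 0.8047, 0.8836, 0.8749, 0.9239, 0.9025]
After component 1 (R=0.9551): product = 0.9551
After component 2 (R=0.8047): product = 0.7686
After component 3 (R=0.8836): product = 0.6791
After component 4 (R=0.8749): product = 0.5942
After component 5 (R=0.9239): product = 0.5489
After component 6 (R=0.9025): product = 0.4954
R_sys = 0.4954

0.4954


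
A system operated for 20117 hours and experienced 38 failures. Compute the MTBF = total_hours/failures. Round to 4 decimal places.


total_hours = 20117
failures = 38
MTBF = 20117 / 38
MTBF = 529.3947

529.3947


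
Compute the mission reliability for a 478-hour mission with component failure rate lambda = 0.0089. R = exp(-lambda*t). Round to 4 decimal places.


lambda = 0.0089
mission_time = 478
lambda * t = 0.0089 * 478 = 4.2542
R = exp(-4.2542)
R = 0.0142

0.0142


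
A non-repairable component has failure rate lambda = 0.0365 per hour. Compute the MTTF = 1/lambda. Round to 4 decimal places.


lambda = 0.0365
MTTF = 1 / 0.0365
MTTF = 27.3973

27.3973


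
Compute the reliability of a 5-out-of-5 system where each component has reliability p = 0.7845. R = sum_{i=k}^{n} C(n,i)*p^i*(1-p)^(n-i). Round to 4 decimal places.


k = 5, n = 5, p = 0.7845
i=5: C(5,5)=1 * 0.7845^5 * 0.2155^0 = 0.2971
R = sum of terms = 0.2971

0.2971


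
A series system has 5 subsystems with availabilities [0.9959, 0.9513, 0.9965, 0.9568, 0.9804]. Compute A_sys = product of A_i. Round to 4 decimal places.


Subsystems: [0.9959, 0.9513, 0.9965, 0.9568, 0.9804]
After subsystem 1 (A=0.9959): product = 0.9959
After subsystem 2 (A=0.9513): product = 0.9474
After subsystem 3 (A=0.9965): product = 0.9441
After subsystem 4 (A=0.9568): product = 0.9033
After subsystem 5 (A=0.9804): product = 0.8856
A_sys = 0.8856

0.8856


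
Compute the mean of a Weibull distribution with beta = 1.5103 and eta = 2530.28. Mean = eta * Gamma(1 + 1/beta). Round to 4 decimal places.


beta = 1.5103, eta = 2530.28
1/beta = 0.6621
1 + 1/beta = 1.6621
Gamma(1.6621) = 0.902
Mean = 2530.28 * 0.902
Mean = 2282.3307

2282.3307


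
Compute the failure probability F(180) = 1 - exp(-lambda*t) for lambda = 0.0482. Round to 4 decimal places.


lambda = 0.0482, t = 180
lambda * t = 8.676
exp(-8.676) = 0.0002
F(t) = 1 - 0.0002
F(t) = 0.9998

0.9998


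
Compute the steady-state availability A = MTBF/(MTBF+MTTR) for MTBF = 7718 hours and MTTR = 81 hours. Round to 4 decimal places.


MTBF = 7718
MTTR = 81
MTBF + MTTR = 7799
A = 7718 / 7799
A = 0.9896

0.9896


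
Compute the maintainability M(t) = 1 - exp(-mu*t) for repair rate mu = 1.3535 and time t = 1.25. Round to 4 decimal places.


mu = 1.3535, t = 1.25
mu * t = 1.3535 * 1.25 = 1.6919
exp(-1.6919) = 0.1842
M(t) = 1 - 0.1842
M(t) = 0.8158

0.8158


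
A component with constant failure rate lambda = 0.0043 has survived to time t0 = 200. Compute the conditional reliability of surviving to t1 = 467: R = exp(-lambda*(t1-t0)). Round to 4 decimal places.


lambda = 0.0043
t0 = 200, t1 = 467
t1 - t0 = 267
lambda * (t1-t0) = 0.0043 * 267 = 1.1481
R = exp(-1.1481)
R = 0.3172

0.3172


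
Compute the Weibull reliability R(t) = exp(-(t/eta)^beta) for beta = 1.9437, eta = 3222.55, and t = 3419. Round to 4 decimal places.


beta = 1.9437, eta = 3222.55, t = 3419
t/eta = 3419 / 3222.55 = 1.061
(t/eta)^beta = 1.061^1.9437 = 1.1219
R(t) = exp(-1.1219)
R(t) = 0.3257

0.3257


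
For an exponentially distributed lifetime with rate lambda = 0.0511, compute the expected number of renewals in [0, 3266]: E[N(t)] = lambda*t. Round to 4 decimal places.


lambda = 0.0511
t = 3266
E[N(t)] = lambda * t
E[N(t)] = 0.0511 * 3266
E[N(t)] = 166.8926

166.8926


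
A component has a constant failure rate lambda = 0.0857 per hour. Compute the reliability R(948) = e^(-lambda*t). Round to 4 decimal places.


lambda = 0.0857
t = 948
lambda * t = 81.2436
R(t) = e^(-81.2436)
R(t) = 0.0

0.0


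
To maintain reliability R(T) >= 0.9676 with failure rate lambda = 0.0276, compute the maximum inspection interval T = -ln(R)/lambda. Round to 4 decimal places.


R_target = 0.9676
lambda = 0.0276
-ln(0.9676) = 0.0329
T = 0.0329 / 0.0276
T = 1.1934

1.1934


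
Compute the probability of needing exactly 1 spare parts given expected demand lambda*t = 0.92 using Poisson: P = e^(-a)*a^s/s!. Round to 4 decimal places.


a = 0.92, s = 1
e^(-a) = e^(-0.92) = 0.3985
a^s = 0.92^1 = 0.92
s! = 1
P = 0.3985 * 0.92 / 1
P = 0.3666

0.3666


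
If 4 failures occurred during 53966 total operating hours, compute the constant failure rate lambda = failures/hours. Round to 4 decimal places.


failures = 4
total_hours = 53966
lambda = 4 / 53966
lambda = 0.0001

0.0001


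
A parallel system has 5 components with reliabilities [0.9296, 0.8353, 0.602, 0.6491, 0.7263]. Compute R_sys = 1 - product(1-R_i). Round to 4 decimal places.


Components: [0.9296, 0.8353, 0.602, 0.6491, 0.7263]
(1 - 0.9296) = 0.0704, running product = 0.0704
(1 - 0.8353) = 0.1647, running product = 0.0116
(1 - 0.602) = 0.398, running product = 0.0046
(1 - 0.6491) = 0.3509, running product = 0.0016
(1 - 0.7263) = 0.2737, running product = 0.0004
Product of (1-R_i) = 0.0004
R_sys = 1 - 0.0004 = 0.9996

0.9996


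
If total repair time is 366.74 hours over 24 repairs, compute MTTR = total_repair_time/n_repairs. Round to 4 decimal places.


total_repair_time = 366.74
n_repairs = 24
MTTR = 366.74 / 24
MTTR = 15.2808

15.2808


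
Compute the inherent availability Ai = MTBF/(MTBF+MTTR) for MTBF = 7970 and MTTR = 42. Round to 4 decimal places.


MTBF = 7970
MTTR = 42
MTBF + MTTR = 8012
Ai = 7970 / 8012
Ai = 0.9948

0.9948


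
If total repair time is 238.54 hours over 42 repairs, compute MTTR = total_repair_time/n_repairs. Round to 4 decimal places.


total_repair_time = 238.54
n_repairs = 42
MTTR = 238.54 / 42
MTTR = 5.6795

5.6795


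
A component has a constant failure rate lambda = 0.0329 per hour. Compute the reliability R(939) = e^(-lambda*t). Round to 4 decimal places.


lambda = 0.0329
t = 939
lambda * t = 30.8931
R(t) = e^(-30.8931)
R(t) = 0.0

0.0


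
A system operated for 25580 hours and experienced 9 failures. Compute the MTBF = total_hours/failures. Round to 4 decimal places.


total_hours = 25580
failures = 9
MTBF = 25580 / 9
MTBF = 2842.2222

2842.2222


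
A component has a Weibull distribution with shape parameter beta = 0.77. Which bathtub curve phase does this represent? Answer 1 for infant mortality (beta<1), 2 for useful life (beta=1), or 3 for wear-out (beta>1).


beta = 0.77
Compare beta to 1:
beta < 1 => infant mortality (phase 1)
beta = 1 => useful life (phase 2)
beta > 1 => wear-out (phase 3)
Since beta = 0.77, this is infant mortality (decreasing failure rate)
Phase = 1

1


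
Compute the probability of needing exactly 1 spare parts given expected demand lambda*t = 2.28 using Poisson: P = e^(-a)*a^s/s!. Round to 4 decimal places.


a = 2.28, s = 1
e^(-a) = e^(-2.28) = 0.1023
a^s = 2.28^1 = 2.28
s! = 1
P = 0.1023 * 2.28 / 1
P = 0.2332

0.2332


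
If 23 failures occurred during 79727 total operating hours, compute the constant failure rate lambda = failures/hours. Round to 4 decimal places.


failures = 23
total_hours = 79727
lambda = 23 / 79727
lambda = 0.0003

0.0003


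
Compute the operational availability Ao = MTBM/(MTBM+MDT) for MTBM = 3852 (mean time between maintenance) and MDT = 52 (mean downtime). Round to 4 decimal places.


MTBM = 3852
MDT = 52
MTBM + MDT = 3904
Ao = 3852 / 3904
Ao = 0.9867

0.9867


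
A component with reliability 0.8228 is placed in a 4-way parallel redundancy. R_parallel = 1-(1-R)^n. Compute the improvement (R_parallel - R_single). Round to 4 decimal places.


R_single = 0.8228, n = 4
1 - R_single = 0.1772
(1 - R_single)^n = 0.1772^4 = 0.001
R_parallel = 1 - 0.001 = 0.999
Improvement = 0.999 - 0.8228
Improvement = 0.1762

0.1762


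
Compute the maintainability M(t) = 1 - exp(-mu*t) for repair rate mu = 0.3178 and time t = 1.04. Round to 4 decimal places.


mu = 0.3178, t = 1.04
mu * t = 0.3178 * 1.04 = 0.3305
exp(-0.3305) = 0.7186
M(t) = 1 - 0.7186
M(t) = 0.2814

0.2814


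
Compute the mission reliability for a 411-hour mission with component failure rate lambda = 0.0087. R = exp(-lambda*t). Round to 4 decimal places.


lambda = 0.0087
mission_time = 411
lambda * t = 0.0087 * 411 = 3.5757
R = exp(-3.5757)
R = 0.028

0.028


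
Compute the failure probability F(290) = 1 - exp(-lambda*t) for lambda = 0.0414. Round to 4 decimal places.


lambda = 0.0414, t = 290
lambda * t = 12.006
exp(-12.006) = 0.0
F(t) = 1 - 0.0
F(t) = 1.0

1.0


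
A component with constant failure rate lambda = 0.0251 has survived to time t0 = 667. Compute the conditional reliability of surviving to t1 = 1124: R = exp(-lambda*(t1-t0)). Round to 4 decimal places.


lambda = 0.0251
t0 = 667, t1 = 1124
t1 - t0 = 457
lambda * (t1-t0) = 0.0251 * 457 = 11.4707
R = exp(-11.4707)
R = 0.0

0.0


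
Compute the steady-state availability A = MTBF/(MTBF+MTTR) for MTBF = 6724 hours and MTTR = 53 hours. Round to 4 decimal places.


MTBF = 6724
MTTR = 53
MTBF + MTTR = 6777
A = 6724 / 6777
A = 0.9922

0.9922


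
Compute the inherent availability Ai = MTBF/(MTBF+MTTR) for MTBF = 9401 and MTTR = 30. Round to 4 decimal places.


MTBF = 9401
MTTR = 30
MTBF + MTTR = 9431
Ai = 9401 / 9431
Ai = 0.9968

0.9968


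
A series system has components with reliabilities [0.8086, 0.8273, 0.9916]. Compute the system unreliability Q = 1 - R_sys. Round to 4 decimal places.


Components: [0.8086, 0.8273, 0.9916]
After component 1: product = 0.8086
After component 2: product = 0.669
After component 3: product = 0.6633
R_sys = 0.6633
Q = 1 - 0.6633 = 0.3367

0.3367


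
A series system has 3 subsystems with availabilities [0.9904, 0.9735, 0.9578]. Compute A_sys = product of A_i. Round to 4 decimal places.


Subsystems: [0.9904, 0.9735, 0.9578]
After subsystem 1 (A=0.9904): product = 0.9904
After subsystem 2 (A=0.9735): product = 0.9642
After subsystem 3 (A=0.9578): product = 0.9235
A_sys = 0.9235

0.9235


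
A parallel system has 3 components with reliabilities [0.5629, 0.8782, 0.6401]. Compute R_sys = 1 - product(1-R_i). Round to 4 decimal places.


Components: [0.5629, 0.8782, 0.6401]
(1 - 0.5629) = 0.4371, running product = 0.4371
(1 - 0.8782) = 0.1218, running product = 0.0532
(1 - 0.6401) = 0.3599, running product = 0.0192
Product of (1-R_i) = 0.0192
R_sys = 1 - 0.0192 = 0.9808

0.9808


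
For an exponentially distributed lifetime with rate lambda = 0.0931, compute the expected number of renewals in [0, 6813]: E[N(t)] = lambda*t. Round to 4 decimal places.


lambda = 0.0931
t = 6813
E[N(t)] = lambda * t
E[N(t)] = 0.0931 * 6813
E[N(t)] = 634.2903

634.2903


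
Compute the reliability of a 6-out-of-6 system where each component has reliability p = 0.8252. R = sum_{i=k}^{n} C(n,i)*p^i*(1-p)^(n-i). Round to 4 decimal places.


k = 6, n = 6, p = 0.8252
i=6: C(6,6)=1 * 0.8252^6 * 0.1748^0 = 0.3158
R = sum of terms = 0.3158

0.3158


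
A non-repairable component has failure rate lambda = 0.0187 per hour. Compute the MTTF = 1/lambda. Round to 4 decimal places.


lambda = 0.0187
MTTF = 1 / 0.0187
MTTF = 53.4759

53.4759


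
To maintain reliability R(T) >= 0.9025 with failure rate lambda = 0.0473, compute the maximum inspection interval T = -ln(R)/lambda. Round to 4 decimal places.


R_target = 0.9025
lambda = 0.0473
-ln(0.9025) = 0.1026
T = 0.1026 / 0.0473
T = 2.1688

2.1688


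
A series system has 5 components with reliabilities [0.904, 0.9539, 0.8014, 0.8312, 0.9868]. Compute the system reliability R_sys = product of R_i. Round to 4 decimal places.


Components: [0.904, 0.9539, 0.8014, 0.8312, 0.9868]
After component 1 (R=0.904): product = 0.904
After component 2 (R=0.9539): product = 0.8623
After component 3 (R=0.8014): product = 0.6911
After component 4 (R=0.8312): product = 0.5744
After component 5 (R=0.9868): product = 0.5668
R_sys = 0.5668

0.5668


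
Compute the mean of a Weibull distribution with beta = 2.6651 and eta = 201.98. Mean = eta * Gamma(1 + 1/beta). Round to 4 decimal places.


beta = 2.6651, eta = 201.98
1/beta = 0.3752
1 + 1/beta = 1.3752
Gamma(1.3752) = 0.8889
Mean = 201.98 * 0.8889
Mean = 179.5393

179.5393


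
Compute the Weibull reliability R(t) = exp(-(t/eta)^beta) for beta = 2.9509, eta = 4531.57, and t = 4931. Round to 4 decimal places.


beta = 2.9509, eta = 4531.57, t = 4931
t/eta = 4931 / 4531.57 = 1.0881
(t/eta)^beta = 1.0881^2.9509 = 1.2831
R(t) = exp(-1.2831)
R(t) = 0.2772

0.2772


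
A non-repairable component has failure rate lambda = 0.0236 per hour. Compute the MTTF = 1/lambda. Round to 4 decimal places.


lambda = 0.0236
MTTF = 1 / 0.0236
MTTF = 42.3729

42.3729


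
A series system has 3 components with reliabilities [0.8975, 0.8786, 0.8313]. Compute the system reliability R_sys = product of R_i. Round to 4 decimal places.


Components: [0.8975, 0.8786, 0.8313]
After component 1 (R=0.8975): product = 0.8975
After component 2 (R=0.8786): product = 0.7885
After component 3 (R=0.8313): product = 0.6555
R_sys = 0.6555

0.6555


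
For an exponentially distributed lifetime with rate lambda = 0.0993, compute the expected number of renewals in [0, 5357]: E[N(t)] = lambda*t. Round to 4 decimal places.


lambda = 0.0993
t = 5357
E[N(t)] = lambda * t
E[N(t)] = 0.0993 * 5357
E[N(t)] = 531.9501

531.9501


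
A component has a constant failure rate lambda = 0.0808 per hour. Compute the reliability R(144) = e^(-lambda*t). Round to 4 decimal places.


lambda = 0.0808
t = 144
lambda * t = 11.6352
R(t) = e^(-11.6352)
R(t) = 0.0

0.0


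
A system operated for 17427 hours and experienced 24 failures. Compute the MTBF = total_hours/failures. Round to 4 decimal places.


total_hours = 17427
failures = 24
MTBF = 17427 / 24
MTBF = 726.125

726.125


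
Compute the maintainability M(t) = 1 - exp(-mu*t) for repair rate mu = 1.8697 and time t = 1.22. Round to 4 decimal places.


mu = 1.8697, t = 1.22
mu * t = 1.8697 * 1.22 = 2.281
exp(-2.281) = 0.1022
M(t) = 1 - 0.1022
M(t) = 0.8978

0.8978


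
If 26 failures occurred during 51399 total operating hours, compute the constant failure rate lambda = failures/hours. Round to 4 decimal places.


failures = 26
total_hours = 51399
lambda = 26 / 51399
lambda = 0.0005

0.0005


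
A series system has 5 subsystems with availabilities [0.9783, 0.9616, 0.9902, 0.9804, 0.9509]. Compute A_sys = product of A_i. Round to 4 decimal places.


Subsystems: [0.9783, 0.9616, 0.9902, 0.9804, 0.9509]
After subsystem 1 (A=0.9783): product = 0.9783
After subsystem 2 (A=0.9616): product = 0.9407
After subsystem 3 (A=0.9902): product = 0.9315
After subsystem 4 (A=0.9804): product = 0.9133
After subsystem 5 (A=0.9509): product = 0.8684
A_sys = 0.8684

0.8684


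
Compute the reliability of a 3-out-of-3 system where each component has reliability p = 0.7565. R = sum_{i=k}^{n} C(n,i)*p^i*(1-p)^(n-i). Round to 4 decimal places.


k = 3, n = 3, p = 0.7565
i=3: C(3,3)=1 * 0.7565^3 * 0.2435^0 = 0.4329
R = sum of terms = 0.4329

0.4329


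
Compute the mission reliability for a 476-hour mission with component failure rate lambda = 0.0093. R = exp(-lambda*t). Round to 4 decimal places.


lambda = 0.0093
mission_time = 476
lambda * t = 0.0093 * 476 = 4.4268
R = exp(-4.4268)
R = 0.012

0.012


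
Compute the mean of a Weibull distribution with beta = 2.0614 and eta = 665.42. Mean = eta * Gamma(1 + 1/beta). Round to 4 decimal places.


beta = 2.0614, eta = 665.42
1/beta = 0.4851
1 + 1/beta = 1.4851
Gamma(1.4851) = 0.8858
Mean = 665.42 * 0.8858
Mean = 589.4541

589.4541


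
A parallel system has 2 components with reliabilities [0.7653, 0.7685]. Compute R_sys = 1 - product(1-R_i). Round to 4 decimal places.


Components: [0.7653, 0.7685]
(1 - 0.7653) = 0.2347, running product = 0.2347
(1 - 0.7685) = 0.2315, running product = 0.0543
Product of (1-R_i) = 0.0543
R_sys = 1 - 0.0543 = 0.9457

0.9457


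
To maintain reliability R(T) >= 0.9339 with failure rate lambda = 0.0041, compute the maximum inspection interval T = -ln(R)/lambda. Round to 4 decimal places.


R_target = 0.9339
lambda = 0.0041
-ln(0.9339) = 0.0684
T = 0.0684 / 0.0041
T = 16.6795

16.6795


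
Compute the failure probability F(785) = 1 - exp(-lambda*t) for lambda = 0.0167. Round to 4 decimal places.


lambda = 0.0167, t = 785
lambda * t = 13.1095
exp(-13.1095) = 0.0
F(t) = 1 - 0.0
F(t) = 1.0

1.0


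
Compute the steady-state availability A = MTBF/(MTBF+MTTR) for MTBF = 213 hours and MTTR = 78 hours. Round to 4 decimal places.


MTBF = 213
MTTR = 78
MTBF + MTTR = 291
A = 213 / 291
A = 0.732

0.732


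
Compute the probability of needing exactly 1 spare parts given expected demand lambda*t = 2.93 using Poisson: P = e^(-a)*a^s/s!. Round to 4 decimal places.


a = 2.93, s = 1
e^(-a) = e^(-2.93) = 0.0534
a^s = 2.93^1 = 2.93
s! = 1
P = 0.0534 * 2.93 / 1
P = 0.1565

0.1565


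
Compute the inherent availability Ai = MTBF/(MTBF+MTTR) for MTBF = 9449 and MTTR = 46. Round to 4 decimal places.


MTBF = 9449
MTTR = 46
MTBF + MTTR = 9495
Ai = 9449 / 9495
Ai = 0.9952

0.9952


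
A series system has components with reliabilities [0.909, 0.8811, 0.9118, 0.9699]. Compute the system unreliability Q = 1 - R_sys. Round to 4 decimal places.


Components: [0.909, 0.8811, 0.9118, 0.9699]
After component 1: product = 0.909
After component 2: product = 0.8009
After component 3: product = 0.7303
After component 4: product = 0.7083
R_sys = 0.7083
Q = 1 - 0.7083 = 0.2917

0.2917


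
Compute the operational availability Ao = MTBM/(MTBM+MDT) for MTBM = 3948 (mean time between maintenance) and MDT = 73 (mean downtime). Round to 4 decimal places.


MTBM = 3948
MDT = 73
MTBM + MDT = 4021
Ao = 3948 / 4021
Ao = 0.9818

0.9818


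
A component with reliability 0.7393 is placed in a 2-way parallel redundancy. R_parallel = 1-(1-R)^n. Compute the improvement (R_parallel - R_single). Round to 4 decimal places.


R_single = 0.7393, n = 2
1 - R_single = 0.2607
(1 - R_single)^n = 0.2607^2 = 0.068
R_parallel = 1 - 0.068 = 0.932
Improvement = 0.932 - 0.7393
Improvement = 0.1927

0.1927


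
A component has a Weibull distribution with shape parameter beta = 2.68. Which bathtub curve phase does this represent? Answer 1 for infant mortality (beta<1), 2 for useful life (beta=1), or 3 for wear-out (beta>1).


beta = 2.68
Compare beta to 1:
beta < 1 => infant mortality (phase 1)
beta = 1 => useful life (phase 2)
beta > 1 => wear-out (phase 3)
Since beta = 2.68, this is wear-out (increasing failure rate)
Phase = 3

3


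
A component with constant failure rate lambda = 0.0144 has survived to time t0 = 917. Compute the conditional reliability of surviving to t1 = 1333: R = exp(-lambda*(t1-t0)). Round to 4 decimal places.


lambda = 0.0144
t0 = 917, t1 = 1333
t1 - t0 = 416
lambda * (t1-t0) = 0.0144 * 416 = 5.9904
R = exp(-5.9904)
R = 0.0025

0.0025


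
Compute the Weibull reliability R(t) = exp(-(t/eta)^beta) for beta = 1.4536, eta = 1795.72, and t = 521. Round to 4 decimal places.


beta = 1.4536, eta = 1795.72, t = 521
t/eta = 521 / 1795.72 = 0.2901
(t/eta)^beta = 0.2901^1.4536 = 0.1655
R(t) = exp(-0.1655)
R(t) = 0.8475

0.8475


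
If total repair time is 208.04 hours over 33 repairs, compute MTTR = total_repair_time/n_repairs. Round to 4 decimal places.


total_repair_time = 208.04
n_repairs = 33
MTTR = 208.04 / 33
MTTR = 6.3042

6.3042


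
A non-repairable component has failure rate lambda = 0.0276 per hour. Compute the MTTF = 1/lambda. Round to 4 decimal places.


lambda = 0.0276
MTTF = 1 / 0.0276
MTTF = 36.2319

36.2319


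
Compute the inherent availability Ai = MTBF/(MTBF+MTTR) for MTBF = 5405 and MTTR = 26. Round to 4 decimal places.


MTBF = 5405
MTTR = 26
MTBF + MTTR = 5431
Ai = 5405 / 5431
Ai = 0.9952

0.9952


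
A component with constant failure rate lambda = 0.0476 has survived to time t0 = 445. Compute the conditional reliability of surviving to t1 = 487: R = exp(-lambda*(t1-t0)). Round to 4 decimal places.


lambda = 0.0476
t0 = 445, t1 = 487
t1 - t0 = 42
lambda * (t1-t0) = 0.0476 * 42 = 1.9992
R = exp(-1.9992)
R = 0.1354

0.1354


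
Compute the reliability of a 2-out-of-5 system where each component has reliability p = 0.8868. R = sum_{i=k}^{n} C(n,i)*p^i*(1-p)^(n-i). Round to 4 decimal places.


k = 2, n = 5, p = 0.8868
i=2: C(5,2)=10 * 0.8868^2 * 0.1132^3 = 0.0114
i=3: C(5,3)=10 * 0.8868^3 * 0.1132^2 = 0.0894
i=4: C(5,4)=5 * 0.8868^4 * 0.1132^1 = 0.35
i=5: C(5,5)=1 * 0.8868^5 * 0.1132^0 = 0.5484
R = sum of terms = 0.9993

0.9993


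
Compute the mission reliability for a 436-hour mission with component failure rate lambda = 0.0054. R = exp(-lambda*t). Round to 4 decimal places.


lambda = 0.0054
mission_time = 436
lambda * t = 0.0054 * 436 = 2.3544
R = exp(-2.3544)
R = 0.095

0.095


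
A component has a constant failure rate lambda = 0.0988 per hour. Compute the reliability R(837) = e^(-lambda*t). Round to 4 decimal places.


lambda = 0.0988
t = 837
lambda * t = 82.6956
R(t) = e^(-82.6956)
R(t) = 0.0

0.0


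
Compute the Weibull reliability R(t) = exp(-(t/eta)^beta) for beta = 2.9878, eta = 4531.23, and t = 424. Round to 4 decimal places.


beta = 2.9878, eta = 4531.23, t = 424
t/eta = 424 / 4531.23 = 0.0936
(t/eta)^beta = 0.0936^2.9878 = 0.0008
R(t) = exp(-0.0008)
R(t) = 0.9992

0.9992


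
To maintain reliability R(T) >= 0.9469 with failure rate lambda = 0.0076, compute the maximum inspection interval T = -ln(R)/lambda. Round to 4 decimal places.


R_target = 0.9469
lambda = 0.0076
-ln(0.9469) = 0.0546
T = 0.0546 / 0.0076
T = 7.1792

7.1792


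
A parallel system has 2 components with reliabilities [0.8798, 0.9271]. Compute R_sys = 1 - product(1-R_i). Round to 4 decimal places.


Components: [0.8798, 0.9271]
(1 - 0.8798) = 0.1202, running product = 0.1202
(1 - 0.9271) = 0.0729, running product = 0.0088
Product of (1-R_i) = 0.0088
R_sys = 1 - 0.0088 = 0.9912

0.9912


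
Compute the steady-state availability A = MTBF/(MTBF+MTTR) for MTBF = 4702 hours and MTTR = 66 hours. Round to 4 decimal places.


MTBF = 4702
MTTR = 66
MTBF + MTTR = 4768
A = 4702 / 4768
A = 0.9862

0.9862


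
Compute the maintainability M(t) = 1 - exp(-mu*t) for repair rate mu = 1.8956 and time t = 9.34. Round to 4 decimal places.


mu = 1.8956, t = 9.34
mu * t = 1.8956 * 9.34 = 17.7049
exp(-17.7049) = 0.0
M(t) = 1 - 0.0
M(t) = 1.0

1.0


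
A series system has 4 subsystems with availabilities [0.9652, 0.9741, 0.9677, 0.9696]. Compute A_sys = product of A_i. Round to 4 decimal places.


Subsystems: [0.9652, 0.9741, 0.9677, 0.9696]
After subsystem 1 (A=0.9652): product = 0.9652
After subsystem 2 (A=0.9741): product = 0.9402
After subsystem 3 (A=0.9677): product = 0.9098
After subsystem 4 (A=0.9696): product = 0.8822
A_sys = 0.8822

0.8822


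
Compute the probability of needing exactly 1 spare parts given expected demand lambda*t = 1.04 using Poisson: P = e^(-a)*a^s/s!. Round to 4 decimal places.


a = 1.04, s = 1
e^(-a) = e^(-1.04) = 0.3535
a^s = 1.04^1 = 1.04
s! = 1
P = 0.3535 * 1.04 / 1
P = 0.3676

0.3676


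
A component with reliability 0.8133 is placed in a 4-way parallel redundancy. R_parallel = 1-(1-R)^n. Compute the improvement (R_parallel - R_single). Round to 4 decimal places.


R_single = 0.8133, n = 4
1 - R_single = 0.1867
(1 - R_single)^n = 0.1867^4 = 0.0012
R_parallel = 1 - 0.0012 = 0.9988
Improvement = 0.9988 - 0.8133
Improvement = 0.1855

0.1855


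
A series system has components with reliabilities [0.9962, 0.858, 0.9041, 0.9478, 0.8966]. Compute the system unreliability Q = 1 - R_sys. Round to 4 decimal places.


Components: [0.9962, 0.858, 0.9041, 0.9478, 0.8966]
After component 1: product = 0.9962
After component 2: product = 0.8547
After component 3: product = 0.7728
After component 4: product = 0.7324
After component 5: product = 0.6567
R_sys = 0.6567
Q = 1 - 0.6567 = 0.3433

0.3433


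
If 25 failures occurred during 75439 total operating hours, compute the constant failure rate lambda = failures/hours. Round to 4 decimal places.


failures = 25
total_hours = 75439
lambda = 25 / 75439
lambda = 0.0003

0.0003


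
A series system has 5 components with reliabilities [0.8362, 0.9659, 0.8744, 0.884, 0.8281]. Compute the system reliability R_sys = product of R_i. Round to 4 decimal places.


Components: [0.8362, 0.9659, 0.8744, 0.884, 0.8281]
After component 1 (R=0.8362): product = 0.8362
After component 2 (R=0.9659): product = 0.8077
After component 3 (R=0.8744): product = 0.7062
After component 4 (R=0.884): product = 0.6243
After component 5 (R=0.8281): product = 0.517
R_sys = 0.517

0.517


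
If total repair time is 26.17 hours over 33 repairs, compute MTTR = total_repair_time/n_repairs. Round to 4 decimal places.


total_repair_time = 26.17
n_repairs = 33
MTTR = 26.17 / 33
MTTR = 0.793

0.793


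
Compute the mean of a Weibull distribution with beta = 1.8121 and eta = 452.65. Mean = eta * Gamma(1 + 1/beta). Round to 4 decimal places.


beta = 1.8121, eta = 452.65
1/beta = 0.5518
1 + 1/beta = 1.5518
Gamma(1.5518) = 0.889
Mean = 452.65 * 0.889
Mean = 402.4079

402.4079


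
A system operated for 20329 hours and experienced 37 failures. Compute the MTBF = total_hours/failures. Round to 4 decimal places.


total_hours = 20329
failures = 37
MTBF = 20329 / 37
MTBF = 549.4324

549.4324


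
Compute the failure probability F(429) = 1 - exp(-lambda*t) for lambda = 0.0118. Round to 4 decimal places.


lambda = 0.0118, t = 429
lambda * t = 5.0622
exp(-5.0622) = 0.0063
F(t) = 1 - 0.0063
F(t) = 0.9937

0.9937


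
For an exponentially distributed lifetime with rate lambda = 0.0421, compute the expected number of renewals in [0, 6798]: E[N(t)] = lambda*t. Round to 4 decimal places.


lambda = 0.0421
t = 6798
E[N(t)] = lambda * t
E[N(t)] = 0.0421 * 6798
E[N(t)] = 286.1958

286.1958


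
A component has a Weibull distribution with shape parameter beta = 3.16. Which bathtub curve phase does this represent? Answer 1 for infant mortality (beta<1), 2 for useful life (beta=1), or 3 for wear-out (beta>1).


beta = 3.16
Compare beta to 1:
beta < 1 => infant mortality (phase 1)
beta = 1 => useful life (phase 2)
beta > 1 => wear-out (phase 3)
Since beta = 3.16, this is wear-out (increasing failure rate)
Phase = 3

3


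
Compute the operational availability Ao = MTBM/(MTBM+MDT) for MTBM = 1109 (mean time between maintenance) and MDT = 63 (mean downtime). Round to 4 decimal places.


MTBM = 1109
MDT = 63
MTBM + MDT = 1172
Ao = 1109 / 1172
Ao = 0.9462

0.9462


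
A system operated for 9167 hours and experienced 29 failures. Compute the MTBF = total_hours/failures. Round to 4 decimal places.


total_hours = 9167
failures = 29
MTBF = 9167 / 29
MTBF = 316.1034

316.1034


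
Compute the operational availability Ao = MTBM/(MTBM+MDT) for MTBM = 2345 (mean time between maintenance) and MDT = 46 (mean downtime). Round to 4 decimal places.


MTBM = 2345
MDT = 46
MTBM + MDT = 2391
Ao = 2345 / 2391
Ao = 0.9808

0.9808


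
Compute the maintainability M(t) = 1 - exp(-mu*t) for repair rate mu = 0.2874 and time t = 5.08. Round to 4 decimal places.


mu = 0.2874, t = 5.08
mu * t = 0.2874 * 5.08 = 1.46
exp(-1.46) = 0.2322
M(t) = 1 - 0.2322
M(t) = 0.7678

0.7678


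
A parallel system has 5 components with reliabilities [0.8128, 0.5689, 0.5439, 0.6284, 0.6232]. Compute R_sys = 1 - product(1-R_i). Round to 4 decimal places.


Components: [0.8128, 0.5689, 0.5439, 0.6284, 0.6232]
(1 - 0.8128) = 0.1872, running product = 0.1872
(1 - 0.5689) = 0.4311, running product = 0.0807
(1 - 0.5439) = 0.4561, running product = 0.0368
(1 - 0.6284) = 0.3716, running product = 0.0137
(1 - 0.6232) = 0.3768, running product = 0.0052
Product of (1-R_i) = 0.0052
R_sys = 1 - 0.0052 = 0.9948

0.9948
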